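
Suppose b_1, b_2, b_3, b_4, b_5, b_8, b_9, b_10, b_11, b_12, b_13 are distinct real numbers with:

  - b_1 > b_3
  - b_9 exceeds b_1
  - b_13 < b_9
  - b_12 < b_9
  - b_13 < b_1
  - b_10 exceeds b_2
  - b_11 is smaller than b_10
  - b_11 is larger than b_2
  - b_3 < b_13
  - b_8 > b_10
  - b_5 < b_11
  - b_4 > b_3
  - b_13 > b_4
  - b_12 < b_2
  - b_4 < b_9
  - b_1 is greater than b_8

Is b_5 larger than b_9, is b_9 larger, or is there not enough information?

b_5 < b_11 and b_11 < b_10 give b_5 < b_10.
With b_10 < b_8: b_5 < b_11 < b_10 < b_8.
Then b_8 < b_1 extends the chain to b_1.
With b_1 < b_9: b_5 < b_11 < b_10 < b_8 < b_1 < b_9.
So b_9 is larger.

b_9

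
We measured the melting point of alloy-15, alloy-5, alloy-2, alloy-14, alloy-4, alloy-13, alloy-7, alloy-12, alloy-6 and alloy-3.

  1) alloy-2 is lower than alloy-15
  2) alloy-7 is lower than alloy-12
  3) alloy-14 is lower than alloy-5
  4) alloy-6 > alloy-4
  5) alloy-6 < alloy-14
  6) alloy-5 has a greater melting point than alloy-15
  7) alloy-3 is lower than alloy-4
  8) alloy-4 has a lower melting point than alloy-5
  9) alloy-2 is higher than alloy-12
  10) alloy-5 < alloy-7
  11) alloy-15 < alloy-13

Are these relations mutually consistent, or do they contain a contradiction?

Chaining the given relations yields alloy-5 < alloy-7 < alloy-12 < alloy-2 < alloy-15, so alloy-5 < alloy-15. But one relation states alloy-15 < alloy-5. These cannot both hold.

inconsistent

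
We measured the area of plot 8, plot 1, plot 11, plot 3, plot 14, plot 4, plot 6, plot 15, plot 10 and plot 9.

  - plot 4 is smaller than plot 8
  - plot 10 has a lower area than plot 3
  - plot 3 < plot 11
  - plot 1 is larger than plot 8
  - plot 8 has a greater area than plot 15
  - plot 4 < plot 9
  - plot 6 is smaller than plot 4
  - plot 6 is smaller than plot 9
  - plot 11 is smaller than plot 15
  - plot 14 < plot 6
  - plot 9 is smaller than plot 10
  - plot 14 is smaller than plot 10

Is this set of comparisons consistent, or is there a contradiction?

consistent

Every relation is compatible with plot 14 < plot 6 < plot 4 < plot 9 < plot 10 < plot 3 < plot 11 < plot 15 < plot 8 < plot 1; the set is consistent.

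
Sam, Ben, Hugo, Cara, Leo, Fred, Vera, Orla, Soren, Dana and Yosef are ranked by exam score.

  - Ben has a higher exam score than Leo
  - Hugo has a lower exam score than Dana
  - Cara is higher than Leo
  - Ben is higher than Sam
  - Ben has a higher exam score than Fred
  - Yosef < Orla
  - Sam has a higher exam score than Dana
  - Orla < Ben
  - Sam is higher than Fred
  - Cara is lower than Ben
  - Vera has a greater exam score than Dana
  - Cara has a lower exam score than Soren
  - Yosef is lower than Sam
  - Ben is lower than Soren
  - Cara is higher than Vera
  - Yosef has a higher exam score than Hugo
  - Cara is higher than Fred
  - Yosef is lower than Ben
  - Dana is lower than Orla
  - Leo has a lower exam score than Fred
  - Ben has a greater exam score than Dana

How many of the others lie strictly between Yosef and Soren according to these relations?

3

The relations place Yosef below Soren. An element lies strictly between them when it is forced above Yosef and also forced below Soren.
Above Yosef: {Orla, Sam, Ben}. Below Soren: {Hugo, Dana, Leo, Vera, Orla, Fred, Sam, Cara, Ben}.
Intersection: {Orla, Sam, Ben} — 3.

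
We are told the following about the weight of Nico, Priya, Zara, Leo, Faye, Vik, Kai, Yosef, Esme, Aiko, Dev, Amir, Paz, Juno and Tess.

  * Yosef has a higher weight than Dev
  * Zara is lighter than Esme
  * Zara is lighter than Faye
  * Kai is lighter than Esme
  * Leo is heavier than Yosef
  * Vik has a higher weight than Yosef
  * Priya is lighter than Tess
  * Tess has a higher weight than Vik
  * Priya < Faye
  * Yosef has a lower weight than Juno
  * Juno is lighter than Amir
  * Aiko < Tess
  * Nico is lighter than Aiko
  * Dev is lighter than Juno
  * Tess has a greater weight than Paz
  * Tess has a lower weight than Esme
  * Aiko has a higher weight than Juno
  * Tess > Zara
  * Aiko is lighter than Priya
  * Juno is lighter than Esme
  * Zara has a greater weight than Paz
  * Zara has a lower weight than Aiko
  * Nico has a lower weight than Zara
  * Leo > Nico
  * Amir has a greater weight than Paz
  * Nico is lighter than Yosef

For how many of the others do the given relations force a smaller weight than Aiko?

6

From Aiko the given relations immediately reach Nico, Juno, Zara.
From those, Dev, Paz, Yosef — 6 in total.
Nothing else is reachable below Aiko; 6 in all.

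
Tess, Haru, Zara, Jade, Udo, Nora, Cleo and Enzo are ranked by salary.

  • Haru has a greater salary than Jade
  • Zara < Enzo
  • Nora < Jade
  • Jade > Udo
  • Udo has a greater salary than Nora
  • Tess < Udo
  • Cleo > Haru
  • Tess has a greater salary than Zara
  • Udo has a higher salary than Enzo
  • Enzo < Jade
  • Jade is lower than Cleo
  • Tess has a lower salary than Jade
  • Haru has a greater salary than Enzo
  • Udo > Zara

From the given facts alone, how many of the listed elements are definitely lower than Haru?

Directly below Haru: Enzo, Jade.
One step further: Zara, Nora, Tess, Udo (6 so far).
No other element is forced below Haru by the given relations, so the count is 6.

6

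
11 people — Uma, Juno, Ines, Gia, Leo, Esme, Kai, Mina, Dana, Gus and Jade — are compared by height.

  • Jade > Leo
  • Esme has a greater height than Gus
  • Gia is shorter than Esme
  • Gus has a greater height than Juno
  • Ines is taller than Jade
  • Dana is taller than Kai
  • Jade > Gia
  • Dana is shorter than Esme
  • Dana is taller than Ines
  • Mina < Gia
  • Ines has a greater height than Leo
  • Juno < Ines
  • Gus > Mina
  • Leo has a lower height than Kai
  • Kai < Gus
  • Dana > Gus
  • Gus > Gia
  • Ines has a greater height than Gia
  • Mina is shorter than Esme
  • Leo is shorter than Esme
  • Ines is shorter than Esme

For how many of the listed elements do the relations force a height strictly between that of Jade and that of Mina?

The relations place Mina below Jade. An element lies strictly between them when it is forced above Mina and also forced below Jade.
Above Mina: {Gia, Gus, Ines, Dana, Esme}. Below Jade: {Leo, Gia}.
Intersection: {Gia} — 1.

1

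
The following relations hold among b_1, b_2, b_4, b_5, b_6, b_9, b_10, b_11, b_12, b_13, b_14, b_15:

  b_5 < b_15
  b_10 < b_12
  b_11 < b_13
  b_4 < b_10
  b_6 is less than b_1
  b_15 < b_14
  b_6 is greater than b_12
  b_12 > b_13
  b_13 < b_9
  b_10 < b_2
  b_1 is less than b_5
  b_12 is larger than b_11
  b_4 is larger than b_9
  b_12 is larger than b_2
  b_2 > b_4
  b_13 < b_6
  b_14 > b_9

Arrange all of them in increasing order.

Nothing is placed below b_11, so it is least; from there b_11 < b_13; b_13 < b_9; b_9 < b_4; b_4 < b_10; b_10 < b_2; b_2 < b_12; b_12 < b_6; b_6 < b_1; b_1 < b_5; b_5 < b_15; b_15 < b_14, each given directly.

b_11 < b_13 < b_9 < b_4 < b_10 < b_2 < b_12 < b_6 < b_1 < b_5 < b_15 < b_14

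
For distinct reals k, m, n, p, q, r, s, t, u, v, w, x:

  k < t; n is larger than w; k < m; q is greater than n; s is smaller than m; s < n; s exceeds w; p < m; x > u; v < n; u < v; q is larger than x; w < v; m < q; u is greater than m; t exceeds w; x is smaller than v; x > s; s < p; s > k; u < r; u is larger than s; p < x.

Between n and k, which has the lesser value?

The relevant relations are k < s; s < p; p < m; m < u; u < x; x < v; v < n.
Chaining these gives k < s < p < m < u < x < v < n.
So k < n; k is the smaller of the two.

k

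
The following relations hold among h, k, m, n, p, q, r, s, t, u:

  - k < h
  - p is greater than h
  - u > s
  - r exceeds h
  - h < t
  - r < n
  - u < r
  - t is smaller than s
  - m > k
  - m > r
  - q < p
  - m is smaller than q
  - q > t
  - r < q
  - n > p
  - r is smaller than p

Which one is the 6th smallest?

Chaining the given pairs: k < h < t < s < u < r < m < q < p < n.
Counting 6 from the smallest end gives r.

r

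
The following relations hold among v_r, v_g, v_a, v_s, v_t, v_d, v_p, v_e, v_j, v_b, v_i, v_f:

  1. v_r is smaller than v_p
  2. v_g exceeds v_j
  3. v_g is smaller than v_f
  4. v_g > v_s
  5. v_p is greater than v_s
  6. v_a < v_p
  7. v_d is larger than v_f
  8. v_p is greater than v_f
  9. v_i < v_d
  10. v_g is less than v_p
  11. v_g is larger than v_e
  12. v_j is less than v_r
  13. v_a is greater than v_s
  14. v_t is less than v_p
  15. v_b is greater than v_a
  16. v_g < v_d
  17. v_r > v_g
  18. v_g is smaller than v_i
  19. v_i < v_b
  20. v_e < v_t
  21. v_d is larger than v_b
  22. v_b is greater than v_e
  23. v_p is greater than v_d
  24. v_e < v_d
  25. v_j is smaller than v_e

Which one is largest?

v_p

v_s is not greatest since v_s < v_a; v_j is not greatest since v_j < v_g; v_e is not greatest since v_e < v_b; v_g is not greatest since v_g < v_i; v_i is not greatest since v_i < v_d; v_a is not greatest since v_a < v_b; v_t is not greatest since v_t < v_p; v_b is not greatest since v_b < v_d; v_f is not greatest since v_f < v_d; v_d is not greatest since v_d < v_p; v_r is not greatest since v_r < v_p.
Only v_p has nothing above it, so v_p is the largest.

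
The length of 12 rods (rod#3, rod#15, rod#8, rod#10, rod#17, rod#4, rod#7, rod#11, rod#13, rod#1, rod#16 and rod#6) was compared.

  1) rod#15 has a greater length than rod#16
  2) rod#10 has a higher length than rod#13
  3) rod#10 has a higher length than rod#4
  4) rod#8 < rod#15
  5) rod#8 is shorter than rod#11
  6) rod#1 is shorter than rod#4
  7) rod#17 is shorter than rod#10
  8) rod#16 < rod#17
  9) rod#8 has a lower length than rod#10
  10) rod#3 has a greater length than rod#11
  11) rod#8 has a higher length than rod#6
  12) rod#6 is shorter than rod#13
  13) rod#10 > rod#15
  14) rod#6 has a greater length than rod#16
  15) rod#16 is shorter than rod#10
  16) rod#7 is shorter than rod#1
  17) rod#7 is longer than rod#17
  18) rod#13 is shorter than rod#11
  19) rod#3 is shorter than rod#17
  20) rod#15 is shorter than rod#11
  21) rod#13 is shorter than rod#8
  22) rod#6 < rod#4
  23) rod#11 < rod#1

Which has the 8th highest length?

rod#15

The consecutive relations fix a unique order: rod#16 < rod#6 < rod#13 < rod#8 < rod#15 < rod#11 < rod#3 < rod#17 < rod#7 < rod#1 < rod#4 < rod#10.
The 8th largest is rod#15.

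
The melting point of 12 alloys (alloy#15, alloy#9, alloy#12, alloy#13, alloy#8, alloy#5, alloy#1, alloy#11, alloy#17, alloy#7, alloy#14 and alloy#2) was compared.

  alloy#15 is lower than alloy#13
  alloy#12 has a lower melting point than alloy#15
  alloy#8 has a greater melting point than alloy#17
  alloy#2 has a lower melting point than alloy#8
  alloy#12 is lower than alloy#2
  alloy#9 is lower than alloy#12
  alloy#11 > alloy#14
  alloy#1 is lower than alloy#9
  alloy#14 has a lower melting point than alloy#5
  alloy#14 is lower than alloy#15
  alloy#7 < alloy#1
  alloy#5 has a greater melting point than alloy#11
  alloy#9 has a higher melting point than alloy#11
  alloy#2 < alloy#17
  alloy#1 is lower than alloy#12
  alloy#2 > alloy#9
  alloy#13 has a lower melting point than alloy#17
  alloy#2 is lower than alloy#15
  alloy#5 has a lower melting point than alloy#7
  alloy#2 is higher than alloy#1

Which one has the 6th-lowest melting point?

alloy#9

Chaining the given pairs: alloy#14 < alloy#11 < alloy#5 < alloy#7 < alloy#1 < alloy#9 < alloy#12 < alloy#2 < alloy#15 < alloy#13 < alloy#17 < alloy#8.
Counting 6 from the smallest end gives alloy#9.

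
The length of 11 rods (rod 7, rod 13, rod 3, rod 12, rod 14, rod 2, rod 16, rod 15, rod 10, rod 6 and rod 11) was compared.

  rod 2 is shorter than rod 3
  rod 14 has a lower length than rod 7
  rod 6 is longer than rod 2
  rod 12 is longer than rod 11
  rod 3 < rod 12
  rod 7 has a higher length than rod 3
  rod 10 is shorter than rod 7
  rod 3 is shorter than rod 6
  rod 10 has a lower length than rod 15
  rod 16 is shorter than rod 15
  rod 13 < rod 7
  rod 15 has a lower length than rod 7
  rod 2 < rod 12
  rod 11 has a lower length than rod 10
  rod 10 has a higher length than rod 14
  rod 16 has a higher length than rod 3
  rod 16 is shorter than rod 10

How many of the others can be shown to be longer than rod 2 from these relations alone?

7

From rod 2 the given relations immediately reach rod 3, rod 12, rod 6.
From those, rod 16, rod 7 — 5 in total.
From those, rod 10, rod 15 — 7 in total.
No other element is forced above rod 2 by the given relations, so the count is 7.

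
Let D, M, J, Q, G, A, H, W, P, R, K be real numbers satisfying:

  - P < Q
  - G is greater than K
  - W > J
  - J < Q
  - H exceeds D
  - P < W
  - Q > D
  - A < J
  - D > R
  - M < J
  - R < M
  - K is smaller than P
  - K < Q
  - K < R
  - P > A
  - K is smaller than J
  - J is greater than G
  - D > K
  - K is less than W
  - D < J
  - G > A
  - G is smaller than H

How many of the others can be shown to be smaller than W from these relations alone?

8

Directly below W: K, P, J.
One step further: A, G, M, D (7 so far).
One step further: R (8 so far).
No other element is forced below W by the given relations, so the count is 8.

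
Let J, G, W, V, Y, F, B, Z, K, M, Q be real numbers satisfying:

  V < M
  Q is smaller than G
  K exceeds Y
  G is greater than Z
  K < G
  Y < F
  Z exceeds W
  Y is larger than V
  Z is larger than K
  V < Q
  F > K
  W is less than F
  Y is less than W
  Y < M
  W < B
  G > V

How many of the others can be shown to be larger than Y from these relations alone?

7

From Y the given relations immediately reach M, K, W, F.
From those, Z, G, B — 7 in total.
Nothing else is reachable above Y; 7 in all.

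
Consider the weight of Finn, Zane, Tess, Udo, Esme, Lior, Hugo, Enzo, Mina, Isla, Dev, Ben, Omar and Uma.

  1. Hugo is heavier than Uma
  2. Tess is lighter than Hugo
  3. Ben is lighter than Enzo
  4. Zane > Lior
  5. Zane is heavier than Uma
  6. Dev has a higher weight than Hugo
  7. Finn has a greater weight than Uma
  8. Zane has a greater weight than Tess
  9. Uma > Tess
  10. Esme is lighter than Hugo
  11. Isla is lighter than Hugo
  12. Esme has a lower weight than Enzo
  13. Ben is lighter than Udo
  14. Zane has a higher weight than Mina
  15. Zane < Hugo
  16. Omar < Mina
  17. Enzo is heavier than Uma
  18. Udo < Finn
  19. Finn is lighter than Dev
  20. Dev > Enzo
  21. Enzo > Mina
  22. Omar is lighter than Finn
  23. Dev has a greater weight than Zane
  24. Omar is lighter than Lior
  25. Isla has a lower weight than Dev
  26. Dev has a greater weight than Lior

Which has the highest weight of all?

Chaining downward from Dev: directly below it, Lior, Finn, Isla, Zane, Hugo, Enzo; then Omar, Ben, Tess, Esme, Uma, Udo, Mina.
That covers every other element, and nothing is given above Dev, so Dev is the highest weight.

Dev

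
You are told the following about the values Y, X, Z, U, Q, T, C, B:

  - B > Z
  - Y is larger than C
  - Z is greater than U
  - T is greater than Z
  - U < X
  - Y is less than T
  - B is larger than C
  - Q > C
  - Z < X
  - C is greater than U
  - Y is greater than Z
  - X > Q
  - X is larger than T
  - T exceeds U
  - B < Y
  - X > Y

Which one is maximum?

X

U is not greatest since U < Z; Z is not greatest since Z < Y; C is not greatest since C < Q; B is not greatest since B < Y; Q is not greatest since Q < X; Y is not greatest since Y < X; T is not greatest since T < X.
Only X has nothing above it, so X is the maximum.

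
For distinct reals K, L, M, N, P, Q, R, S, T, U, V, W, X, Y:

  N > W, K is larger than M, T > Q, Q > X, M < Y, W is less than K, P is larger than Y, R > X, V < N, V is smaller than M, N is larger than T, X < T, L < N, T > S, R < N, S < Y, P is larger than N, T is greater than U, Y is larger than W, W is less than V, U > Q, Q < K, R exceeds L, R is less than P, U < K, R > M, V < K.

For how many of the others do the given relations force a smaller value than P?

The elements the relations force below P are W, L, V, X, S, Q, U, M, Y, R, T, N — no chain reaches any other.
That is 12.

12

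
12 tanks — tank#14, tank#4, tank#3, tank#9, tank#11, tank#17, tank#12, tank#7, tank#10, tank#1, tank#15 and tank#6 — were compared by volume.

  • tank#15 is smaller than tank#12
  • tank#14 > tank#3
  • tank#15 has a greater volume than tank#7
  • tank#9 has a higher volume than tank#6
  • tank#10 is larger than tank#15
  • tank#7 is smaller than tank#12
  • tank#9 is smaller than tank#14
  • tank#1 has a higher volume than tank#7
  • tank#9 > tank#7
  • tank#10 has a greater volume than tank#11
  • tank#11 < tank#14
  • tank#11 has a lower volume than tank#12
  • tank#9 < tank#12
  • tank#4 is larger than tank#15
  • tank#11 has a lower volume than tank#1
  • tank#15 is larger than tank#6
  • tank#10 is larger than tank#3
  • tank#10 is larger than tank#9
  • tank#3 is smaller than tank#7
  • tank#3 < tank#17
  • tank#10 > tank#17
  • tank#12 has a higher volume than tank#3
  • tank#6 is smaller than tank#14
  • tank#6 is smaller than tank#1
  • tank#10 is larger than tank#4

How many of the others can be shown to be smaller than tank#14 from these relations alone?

From tank#14 the given relations immediately reach tank#11, tank#3, tank#6, tank#9.
From those, tank#7 — 5 in total.
Nothing else is reachable below tank#14; 5 in all.

5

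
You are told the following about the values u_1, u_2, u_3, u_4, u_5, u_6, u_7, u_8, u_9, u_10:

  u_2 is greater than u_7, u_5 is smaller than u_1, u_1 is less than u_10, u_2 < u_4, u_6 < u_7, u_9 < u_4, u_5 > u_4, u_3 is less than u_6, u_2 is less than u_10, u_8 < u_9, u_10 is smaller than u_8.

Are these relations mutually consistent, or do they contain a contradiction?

Chaining the given relations yields u_10 < u_8 < u_9 < u_4 < u_5 < u_1, so u_10 < u_1. But one relation states u_1 < u_10. These cannot both hold.

inconsistent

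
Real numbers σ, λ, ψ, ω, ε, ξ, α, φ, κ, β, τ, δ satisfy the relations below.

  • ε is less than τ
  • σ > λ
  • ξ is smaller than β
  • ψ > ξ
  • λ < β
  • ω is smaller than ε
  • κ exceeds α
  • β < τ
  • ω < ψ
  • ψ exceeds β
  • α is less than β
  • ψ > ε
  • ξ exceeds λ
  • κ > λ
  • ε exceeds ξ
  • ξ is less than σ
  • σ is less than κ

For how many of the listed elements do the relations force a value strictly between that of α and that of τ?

Chaining upward from α reaches: β, κ, ψ.
Chaining downward from τ reaches: λ, ξ, ω, β, ε.
Strictly between α and τ are those in both lists: β — 1 element.

1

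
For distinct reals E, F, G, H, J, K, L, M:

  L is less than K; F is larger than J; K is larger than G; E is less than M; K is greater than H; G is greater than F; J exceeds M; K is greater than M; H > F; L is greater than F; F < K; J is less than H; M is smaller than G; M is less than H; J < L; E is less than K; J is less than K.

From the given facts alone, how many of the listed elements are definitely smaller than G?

Directly below G: M, F.
One step further: E, J (4 so far).
Nothing else is reachable below G; 4 in all.

4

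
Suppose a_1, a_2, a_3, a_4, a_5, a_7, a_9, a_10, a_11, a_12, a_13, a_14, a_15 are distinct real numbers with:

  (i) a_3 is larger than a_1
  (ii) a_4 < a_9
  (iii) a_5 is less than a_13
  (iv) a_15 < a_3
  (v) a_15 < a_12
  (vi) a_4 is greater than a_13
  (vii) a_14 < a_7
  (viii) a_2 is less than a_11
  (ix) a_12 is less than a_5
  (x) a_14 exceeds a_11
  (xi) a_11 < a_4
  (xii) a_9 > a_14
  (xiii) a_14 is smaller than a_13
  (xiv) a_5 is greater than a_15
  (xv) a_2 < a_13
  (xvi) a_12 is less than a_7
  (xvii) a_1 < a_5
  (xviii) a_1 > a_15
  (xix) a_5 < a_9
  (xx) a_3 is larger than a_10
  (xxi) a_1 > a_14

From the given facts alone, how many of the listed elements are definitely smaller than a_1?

Directly below a_1: a_15, a_14.
One step further: a_11 (3 so far).
One step further: a_2 (4 so far).
No other element is forced below a_1 by the given relations, so the count is 4.

4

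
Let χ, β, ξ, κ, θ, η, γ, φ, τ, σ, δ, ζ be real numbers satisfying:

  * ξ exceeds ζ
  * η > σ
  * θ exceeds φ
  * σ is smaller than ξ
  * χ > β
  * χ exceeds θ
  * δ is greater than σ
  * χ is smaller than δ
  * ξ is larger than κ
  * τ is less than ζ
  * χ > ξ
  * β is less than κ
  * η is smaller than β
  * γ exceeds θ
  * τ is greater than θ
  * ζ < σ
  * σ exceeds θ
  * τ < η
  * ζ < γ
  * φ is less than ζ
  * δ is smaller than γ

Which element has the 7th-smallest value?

The consecutive relations fix a unique order: φ < θ < τ < ζ < σ < η < β < κ < ξ < χ < δ < γ.
Counting 7 from the smallest end gives β.

β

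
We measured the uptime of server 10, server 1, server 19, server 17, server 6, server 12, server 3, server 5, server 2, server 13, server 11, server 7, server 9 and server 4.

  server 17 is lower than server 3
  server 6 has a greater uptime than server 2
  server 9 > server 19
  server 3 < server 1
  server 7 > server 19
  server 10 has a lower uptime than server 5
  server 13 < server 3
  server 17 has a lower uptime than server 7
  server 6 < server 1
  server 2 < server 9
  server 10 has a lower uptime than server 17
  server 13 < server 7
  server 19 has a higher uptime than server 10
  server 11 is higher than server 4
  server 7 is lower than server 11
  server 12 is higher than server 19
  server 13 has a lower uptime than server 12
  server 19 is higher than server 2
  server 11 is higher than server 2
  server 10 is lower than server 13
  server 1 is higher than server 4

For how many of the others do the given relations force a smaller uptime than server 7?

5

The elements the relations force below server 7 are server 10, server 17, server 2, server 19, server 13 — no chain reaches any other.
That is 5.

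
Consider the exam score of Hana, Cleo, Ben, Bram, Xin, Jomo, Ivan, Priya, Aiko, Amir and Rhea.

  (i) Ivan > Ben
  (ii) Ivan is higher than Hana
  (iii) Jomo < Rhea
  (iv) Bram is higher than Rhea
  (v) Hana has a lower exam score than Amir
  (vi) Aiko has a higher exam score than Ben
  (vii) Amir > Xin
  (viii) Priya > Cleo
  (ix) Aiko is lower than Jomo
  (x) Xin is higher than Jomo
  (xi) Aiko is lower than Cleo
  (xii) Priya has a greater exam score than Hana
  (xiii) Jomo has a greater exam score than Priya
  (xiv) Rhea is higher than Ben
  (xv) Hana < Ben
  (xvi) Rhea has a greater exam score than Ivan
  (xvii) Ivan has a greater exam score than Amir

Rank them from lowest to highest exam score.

Hana < Ben < Aiko < Cleo < Priya < Jomo < Xin < Amir < Ivan < Rhea < Bram

Nothing is placed below Hana, so it is least; from there Hana < Ben; Ben < Aiko; Aiko < Cleo; Cleo < Priya; Priya < Jomo; Jomo < Xin; Xin < Amir; Amir < Ivan; Ivan < Rhea; Rhea < Bram, each given directly.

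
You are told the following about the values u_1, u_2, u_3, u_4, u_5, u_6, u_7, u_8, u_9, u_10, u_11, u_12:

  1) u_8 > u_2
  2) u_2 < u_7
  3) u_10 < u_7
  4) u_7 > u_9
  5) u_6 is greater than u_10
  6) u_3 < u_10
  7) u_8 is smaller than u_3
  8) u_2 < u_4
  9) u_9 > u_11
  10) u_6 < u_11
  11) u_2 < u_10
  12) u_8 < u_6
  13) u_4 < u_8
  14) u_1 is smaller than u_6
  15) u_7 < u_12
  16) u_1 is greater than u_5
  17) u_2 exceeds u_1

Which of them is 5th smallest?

Chaining the given pairs: u_5 < u_1 < u_2 < u_4 < u_8 < u_3 < u_10 < u_6 < u_11 < u_9 < u_7 < u_12.
Counting 5 from the smallest end gives u_8.

u_8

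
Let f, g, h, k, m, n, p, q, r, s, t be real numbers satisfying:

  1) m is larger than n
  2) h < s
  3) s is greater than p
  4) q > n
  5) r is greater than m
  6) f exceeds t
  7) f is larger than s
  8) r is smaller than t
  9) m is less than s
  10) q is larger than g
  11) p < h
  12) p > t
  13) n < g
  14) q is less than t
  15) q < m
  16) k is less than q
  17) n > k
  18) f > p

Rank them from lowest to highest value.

k < n < g < q < m < r < t < p < h < s < f

Each adjacent pair is fixed by a given relation: k < n; n < g; g < q; q < m; m < r; r < t; t < p; p < h; h < s; s < f. Chaining them end to end gives the full order.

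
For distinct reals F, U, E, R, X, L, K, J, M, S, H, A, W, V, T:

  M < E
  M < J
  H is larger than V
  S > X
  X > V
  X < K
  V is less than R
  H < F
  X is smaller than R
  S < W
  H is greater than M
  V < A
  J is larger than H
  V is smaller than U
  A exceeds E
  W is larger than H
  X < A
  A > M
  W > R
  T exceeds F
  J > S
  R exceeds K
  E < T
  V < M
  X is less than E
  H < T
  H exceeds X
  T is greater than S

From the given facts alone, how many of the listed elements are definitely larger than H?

The elements the relations force above H are F, T, J, W — no chain reaches any other.
That is 4.

4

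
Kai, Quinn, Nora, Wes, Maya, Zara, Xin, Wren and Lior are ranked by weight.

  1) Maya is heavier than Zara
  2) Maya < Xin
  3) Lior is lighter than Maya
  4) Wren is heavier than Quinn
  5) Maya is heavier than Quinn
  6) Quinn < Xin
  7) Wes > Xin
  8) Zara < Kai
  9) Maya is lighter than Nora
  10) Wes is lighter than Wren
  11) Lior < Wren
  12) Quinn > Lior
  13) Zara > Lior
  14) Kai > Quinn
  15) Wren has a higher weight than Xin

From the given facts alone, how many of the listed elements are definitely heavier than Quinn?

From Quinn the given relations immediately reach Kai, Maya, Xin, Wren.
From those, Nora, Wes — 6 in total.
No other element is forced above Quinn by the given relations, so the count is 6.

6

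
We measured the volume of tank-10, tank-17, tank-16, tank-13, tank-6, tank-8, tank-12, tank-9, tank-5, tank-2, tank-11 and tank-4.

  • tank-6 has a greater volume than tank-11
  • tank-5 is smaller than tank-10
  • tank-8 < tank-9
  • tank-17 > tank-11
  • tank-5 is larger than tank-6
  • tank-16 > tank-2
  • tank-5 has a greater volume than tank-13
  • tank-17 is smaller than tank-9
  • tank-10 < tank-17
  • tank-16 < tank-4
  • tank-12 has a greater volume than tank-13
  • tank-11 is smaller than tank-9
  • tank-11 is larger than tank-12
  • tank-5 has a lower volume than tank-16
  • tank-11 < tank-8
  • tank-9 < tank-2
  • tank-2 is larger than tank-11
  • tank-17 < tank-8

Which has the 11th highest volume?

tank-12

The consecutive relations fix a unique order: tank-13 < tank-12 < tank-11 < tank-6 < tank-5 < tank-10 < tank-17 < tank-8 < tank-9 < tank-2 < tank-16 < tank-4.
The 11th largest is tank-12.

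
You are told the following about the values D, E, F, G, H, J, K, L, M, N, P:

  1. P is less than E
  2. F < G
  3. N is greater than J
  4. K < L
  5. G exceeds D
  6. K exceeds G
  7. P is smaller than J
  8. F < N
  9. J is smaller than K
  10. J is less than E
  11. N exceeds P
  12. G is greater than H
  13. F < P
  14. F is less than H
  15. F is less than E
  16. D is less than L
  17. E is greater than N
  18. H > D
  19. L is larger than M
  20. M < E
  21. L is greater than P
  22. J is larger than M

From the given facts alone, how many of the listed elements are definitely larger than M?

From M the given relations immediately reach J, E, L.
From those, N, K — 5 in total.
Nothing else is reachable above M; 5 in all.

5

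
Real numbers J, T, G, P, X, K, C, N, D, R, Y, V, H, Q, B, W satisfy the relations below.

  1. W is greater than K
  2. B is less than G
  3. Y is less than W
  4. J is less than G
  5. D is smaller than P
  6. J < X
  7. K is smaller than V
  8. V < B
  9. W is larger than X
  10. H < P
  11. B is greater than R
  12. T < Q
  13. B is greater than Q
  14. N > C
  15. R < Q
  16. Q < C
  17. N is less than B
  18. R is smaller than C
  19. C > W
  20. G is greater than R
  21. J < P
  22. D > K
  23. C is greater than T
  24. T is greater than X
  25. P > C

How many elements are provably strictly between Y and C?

1

Chaining upward from Y reaches: W, N, B, P, G.
Chaining downward from C reaches: J, K, X, W, T, R, Q.
Strictly between Y and C are those in both lists: W — 1 element.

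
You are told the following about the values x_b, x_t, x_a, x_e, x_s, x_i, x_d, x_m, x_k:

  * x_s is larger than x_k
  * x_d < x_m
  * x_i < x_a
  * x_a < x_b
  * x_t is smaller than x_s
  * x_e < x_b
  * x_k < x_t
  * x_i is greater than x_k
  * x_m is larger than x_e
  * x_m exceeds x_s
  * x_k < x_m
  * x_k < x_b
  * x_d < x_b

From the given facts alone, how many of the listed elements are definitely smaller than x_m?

5

Directly below x_m: x_k, x_s, x_e, x_d.
One step further: x_t (5 so far).
Nothing else is reachable below x_m; 5 in all.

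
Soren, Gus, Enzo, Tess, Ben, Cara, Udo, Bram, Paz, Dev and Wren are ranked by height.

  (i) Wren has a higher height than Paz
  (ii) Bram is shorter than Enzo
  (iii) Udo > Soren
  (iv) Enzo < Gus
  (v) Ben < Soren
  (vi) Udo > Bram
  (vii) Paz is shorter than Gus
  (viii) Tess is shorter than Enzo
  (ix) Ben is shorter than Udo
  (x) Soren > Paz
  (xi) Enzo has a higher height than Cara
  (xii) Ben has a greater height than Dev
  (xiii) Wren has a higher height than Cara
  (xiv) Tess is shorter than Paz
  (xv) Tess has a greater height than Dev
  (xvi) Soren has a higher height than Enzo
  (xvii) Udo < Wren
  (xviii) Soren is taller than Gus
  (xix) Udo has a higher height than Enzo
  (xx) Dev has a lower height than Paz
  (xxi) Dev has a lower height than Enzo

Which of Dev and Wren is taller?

Wren

Link the given pairs in sequence: Dev < Tess; Tess < Enzo; Enzo < Soren; Soren < Udo; Udo < Wren.
Together: Dev < Tess < Enzo < Soren < Udo < Wren.
So Dev < Wren; Wren is the taller of the two.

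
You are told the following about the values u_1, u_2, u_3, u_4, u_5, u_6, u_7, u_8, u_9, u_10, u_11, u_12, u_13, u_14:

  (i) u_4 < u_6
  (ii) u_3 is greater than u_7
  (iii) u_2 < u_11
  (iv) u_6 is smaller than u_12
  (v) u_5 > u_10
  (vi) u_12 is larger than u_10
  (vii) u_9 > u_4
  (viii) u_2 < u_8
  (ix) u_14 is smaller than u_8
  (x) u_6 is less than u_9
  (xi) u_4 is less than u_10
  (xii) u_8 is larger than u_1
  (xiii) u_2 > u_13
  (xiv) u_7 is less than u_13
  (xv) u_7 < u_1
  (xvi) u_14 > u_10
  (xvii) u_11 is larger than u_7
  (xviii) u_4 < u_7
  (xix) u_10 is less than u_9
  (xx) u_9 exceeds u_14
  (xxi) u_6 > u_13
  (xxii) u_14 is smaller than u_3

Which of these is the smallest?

u_4

u_7 is not least since u_4 < u_7; u_1 is not least since u_7 < u_1; u_10 is not least since u_4 < u_10; u_13 is not least since u_7 < u_13; u_6 is not least since u_4 < u_6; u_14 is not least since u_10 < u_14; u_2 is not least since u_13 < u_2; u_9 is not least since u_4 < u_9; u_3 is not least since u_7 < u_3; u_5 is not least since u_10 < u_5; u_12 is not least since u_10 < u_12; u_11 is not least since u_7 < u_11; u_8 is not least since u_2 < u_8.
Only u_4 has nothing below it, so u_4 is the smallest.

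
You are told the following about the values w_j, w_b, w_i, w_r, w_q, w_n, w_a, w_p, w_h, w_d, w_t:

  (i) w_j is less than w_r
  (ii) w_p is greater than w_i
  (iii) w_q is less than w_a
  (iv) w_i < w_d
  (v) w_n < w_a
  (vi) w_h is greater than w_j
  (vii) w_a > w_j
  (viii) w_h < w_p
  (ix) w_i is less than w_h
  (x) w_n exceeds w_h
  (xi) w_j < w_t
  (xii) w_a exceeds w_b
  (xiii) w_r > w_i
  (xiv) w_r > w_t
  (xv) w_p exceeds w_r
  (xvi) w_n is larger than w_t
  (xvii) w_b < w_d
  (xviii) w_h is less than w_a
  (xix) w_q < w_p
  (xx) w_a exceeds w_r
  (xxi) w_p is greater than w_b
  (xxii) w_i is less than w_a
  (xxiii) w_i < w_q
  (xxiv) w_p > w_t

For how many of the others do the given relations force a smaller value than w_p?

7

The elements the relations force below w_p are w_b, w_j, w_t, w_i, w_h, w_r, w_q — no chain reaches any other.
That is 7.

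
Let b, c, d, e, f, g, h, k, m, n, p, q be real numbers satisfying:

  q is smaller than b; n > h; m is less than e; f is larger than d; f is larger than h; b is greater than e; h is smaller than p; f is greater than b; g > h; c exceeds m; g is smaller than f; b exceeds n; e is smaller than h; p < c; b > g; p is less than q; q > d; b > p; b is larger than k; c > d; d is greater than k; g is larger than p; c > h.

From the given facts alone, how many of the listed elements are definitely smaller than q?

6

The elements the relations force below q are k, m, d, e, h, p — no chain reaches any other.
That is 6.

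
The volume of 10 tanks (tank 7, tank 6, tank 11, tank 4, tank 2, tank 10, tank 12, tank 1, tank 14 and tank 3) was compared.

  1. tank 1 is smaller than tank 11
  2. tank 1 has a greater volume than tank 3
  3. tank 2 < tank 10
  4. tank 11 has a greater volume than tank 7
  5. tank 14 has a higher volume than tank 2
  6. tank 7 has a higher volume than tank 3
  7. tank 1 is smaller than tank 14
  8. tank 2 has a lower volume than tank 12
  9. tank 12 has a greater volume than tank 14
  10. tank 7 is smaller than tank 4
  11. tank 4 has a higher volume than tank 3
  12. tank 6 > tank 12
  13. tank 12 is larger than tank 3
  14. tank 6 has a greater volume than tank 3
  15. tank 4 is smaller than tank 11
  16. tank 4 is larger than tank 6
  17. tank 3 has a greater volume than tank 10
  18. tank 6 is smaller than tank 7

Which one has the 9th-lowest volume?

The consecutive relations fix a unique order: tank 2 < tank 10 < tank 3 < tank 1 < tank 14 < tank 12 < tank 6 < tank 7 < tank 4 < tank 11.
The 9th smallest is tank 4.

tank 4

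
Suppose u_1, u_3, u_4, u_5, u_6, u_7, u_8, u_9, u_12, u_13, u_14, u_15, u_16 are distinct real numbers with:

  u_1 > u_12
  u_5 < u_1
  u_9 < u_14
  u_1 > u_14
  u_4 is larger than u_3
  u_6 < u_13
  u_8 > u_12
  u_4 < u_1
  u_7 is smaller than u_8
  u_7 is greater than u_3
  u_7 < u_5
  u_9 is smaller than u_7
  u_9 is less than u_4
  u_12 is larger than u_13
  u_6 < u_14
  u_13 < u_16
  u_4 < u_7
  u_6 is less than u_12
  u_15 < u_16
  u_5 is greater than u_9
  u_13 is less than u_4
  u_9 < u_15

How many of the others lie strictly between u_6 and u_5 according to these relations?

The relations place u_6 below u_5. An element lies strictly between them when it is forced above u_6 and also forced below u_5.
Above u_6: {u_13, u_4, u_7, u_12, u_16, u_14, u_1, u_8}. Below u_5: {u_9, u_3, u_13, u_4, u_7}.
Intersection: {u_13, u_4, u_7} — 3.

3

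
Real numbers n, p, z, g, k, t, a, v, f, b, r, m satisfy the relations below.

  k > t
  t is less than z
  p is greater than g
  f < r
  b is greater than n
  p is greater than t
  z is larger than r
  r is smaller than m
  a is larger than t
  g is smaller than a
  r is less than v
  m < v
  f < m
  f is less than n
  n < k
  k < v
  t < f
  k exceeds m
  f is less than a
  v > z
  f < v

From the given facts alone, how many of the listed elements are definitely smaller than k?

Directly below k: t, n, m.
One step further: f, r (5 so far).
Nothing else is reachable below k; 5 in all.

5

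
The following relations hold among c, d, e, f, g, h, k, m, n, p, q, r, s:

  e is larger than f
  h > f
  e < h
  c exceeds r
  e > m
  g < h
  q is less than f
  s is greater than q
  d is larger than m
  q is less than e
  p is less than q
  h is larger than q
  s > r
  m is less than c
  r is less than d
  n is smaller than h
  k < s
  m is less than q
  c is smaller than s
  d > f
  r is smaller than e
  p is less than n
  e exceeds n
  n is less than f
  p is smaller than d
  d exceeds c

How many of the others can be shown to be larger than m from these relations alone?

Directly above m: q, c, e, d.
One step further: f, s, h (7 so far).
Nothing else is reachable above m; 7 in all.

7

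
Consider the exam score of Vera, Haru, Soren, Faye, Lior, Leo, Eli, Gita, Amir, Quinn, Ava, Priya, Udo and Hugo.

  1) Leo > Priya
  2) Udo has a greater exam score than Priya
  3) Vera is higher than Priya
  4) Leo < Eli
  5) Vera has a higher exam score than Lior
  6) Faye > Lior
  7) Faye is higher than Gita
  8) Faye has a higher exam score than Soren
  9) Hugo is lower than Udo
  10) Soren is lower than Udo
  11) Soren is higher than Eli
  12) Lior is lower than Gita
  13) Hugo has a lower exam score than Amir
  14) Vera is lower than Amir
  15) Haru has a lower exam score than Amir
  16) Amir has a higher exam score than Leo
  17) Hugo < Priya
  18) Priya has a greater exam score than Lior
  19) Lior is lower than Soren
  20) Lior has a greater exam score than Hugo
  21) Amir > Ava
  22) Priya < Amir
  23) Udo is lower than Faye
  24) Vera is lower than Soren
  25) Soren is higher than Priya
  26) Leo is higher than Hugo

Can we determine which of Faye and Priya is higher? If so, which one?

Faye

Priya < Leo and Leo < Eli give Priya < Eli.
Then Eli < Soren extends the chain to Soren.
With Soren < Udo: Priya < Leo < Eli < Soren < Udo.
With Udo < Faye: Priya < Leo < Eli < Soren < Udo < Faye.
So Faye is higher.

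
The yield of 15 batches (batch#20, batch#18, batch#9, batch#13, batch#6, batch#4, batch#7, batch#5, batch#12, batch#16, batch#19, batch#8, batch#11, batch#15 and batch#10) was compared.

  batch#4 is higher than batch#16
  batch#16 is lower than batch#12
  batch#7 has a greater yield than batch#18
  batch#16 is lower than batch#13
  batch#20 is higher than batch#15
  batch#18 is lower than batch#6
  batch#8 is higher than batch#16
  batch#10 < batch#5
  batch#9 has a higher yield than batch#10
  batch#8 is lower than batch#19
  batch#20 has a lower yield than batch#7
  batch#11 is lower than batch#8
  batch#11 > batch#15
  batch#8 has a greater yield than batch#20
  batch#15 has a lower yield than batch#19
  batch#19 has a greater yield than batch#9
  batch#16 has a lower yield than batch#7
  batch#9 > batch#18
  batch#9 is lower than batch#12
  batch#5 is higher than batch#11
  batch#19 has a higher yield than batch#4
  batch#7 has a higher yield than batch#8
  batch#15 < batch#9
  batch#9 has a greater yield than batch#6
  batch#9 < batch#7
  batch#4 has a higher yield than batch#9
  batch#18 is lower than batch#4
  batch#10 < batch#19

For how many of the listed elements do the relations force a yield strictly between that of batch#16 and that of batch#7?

1

Chaining upward from batch#16 reaches: batch#13, batch#8, batch#12, batch#4, batch#19.
Chaining downward from batch#7 reaches: batch#15, batch#10, batch#20, batch#11, batch#18, batch#6, batch#8, batch#9.
Strictly between batch#16 and batch#7 are those in both lists: batch#8 — 1 element.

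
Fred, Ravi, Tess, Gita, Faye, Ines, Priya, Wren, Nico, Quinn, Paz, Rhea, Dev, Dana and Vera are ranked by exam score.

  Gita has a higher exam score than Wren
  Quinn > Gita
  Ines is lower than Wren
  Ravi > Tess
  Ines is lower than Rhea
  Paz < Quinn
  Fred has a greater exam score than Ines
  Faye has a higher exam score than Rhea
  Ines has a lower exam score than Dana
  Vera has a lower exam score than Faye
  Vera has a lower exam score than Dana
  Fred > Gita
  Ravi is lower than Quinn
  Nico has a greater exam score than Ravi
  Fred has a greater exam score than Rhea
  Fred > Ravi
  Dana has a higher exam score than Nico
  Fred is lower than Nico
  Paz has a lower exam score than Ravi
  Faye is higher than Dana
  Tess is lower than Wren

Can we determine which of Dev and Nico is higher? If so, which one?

undetermined

Following every chain through Nico: above Nico we get Dana, Faye; below Nico we get Ines, Tess, Wren, Gita, Paz, Rhea, Ravi, Fred.
Dev is not reached, and no chain runs the other way from Dev to Nico.
So the given relations leave the order of Nico and Dev undetermined.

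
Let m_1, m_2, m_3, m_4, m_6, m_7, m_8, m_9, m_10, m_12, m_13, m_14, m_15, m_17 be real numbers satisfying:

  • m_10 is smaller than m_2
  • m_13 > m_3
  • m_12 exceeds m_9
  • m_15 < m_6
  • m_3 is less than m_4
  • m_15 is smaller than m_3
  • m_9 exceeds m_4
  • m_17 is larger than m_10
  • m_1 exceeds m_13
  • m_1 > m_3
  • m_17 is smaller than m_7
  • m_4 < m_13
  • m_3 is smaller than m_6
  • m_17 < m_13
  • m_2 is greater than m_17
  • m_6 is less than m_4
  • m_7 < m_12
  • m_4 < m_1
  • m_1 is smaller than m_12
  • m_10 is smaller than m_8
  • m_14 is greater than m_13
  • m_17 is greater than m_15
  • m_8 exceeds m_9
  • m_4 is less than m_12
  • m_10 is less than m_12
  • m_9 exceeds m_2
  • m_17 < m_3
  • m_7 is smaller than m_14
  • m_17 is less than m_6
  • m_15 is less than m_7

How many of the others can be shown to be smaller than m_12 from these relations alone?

11

The elements the relations force below m_12 are m_10, m_15, m_17, m_3, m_6, m_4, m_7, m_13, m_2, m_1, m_9 — no chain reaches any other.
That is 11.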